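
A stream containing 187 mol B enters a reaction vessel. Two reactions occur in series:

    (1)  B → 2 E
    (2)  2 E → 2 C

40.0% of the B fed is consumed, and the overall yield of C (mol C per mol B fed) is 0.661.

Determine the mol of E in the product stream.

Conversion of B: B consumed = 1ξ₁ = 0.4 × 187 → ξ₁ = 74.8 mol.
Yield of C: 2ξ₂ / 187 = 0.661 → ξ₂ = 61.8 mol.
Outlet amounts (n = n₀ + Σ ν·ξ):
  B: 187 − 1(74.8) = 112.2
  E: 0 + 2(74.8) − 2(61.8) = 25.99
  C: 0 + 2(61.8) = 123.6

26 mol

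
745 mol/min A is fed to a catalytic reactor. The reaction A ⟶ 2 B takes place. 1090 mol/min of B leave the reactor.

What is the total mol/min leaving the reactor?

1290 mol/min

For B: n = n₀ + 2ξ → 1090 = 0 + 2ξ, giving ξ = 545 mol/min.
Outlet amounts (n = n₀ + ν ξ):
  A: 745 − 1(545) = 200
  B: 0 + 2(545) = 1090
Total out = 200 + 1090 = 1290 mol/min.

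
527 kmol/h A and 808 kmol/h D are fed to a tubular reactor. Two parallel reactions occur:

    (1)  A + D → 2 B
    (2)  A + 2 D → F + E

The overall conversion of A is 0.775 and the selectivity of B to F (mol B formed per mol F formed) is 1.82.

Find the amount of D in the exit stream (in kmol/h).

186 kmol/h

Conversion of A: A consumed = 0.775 × 527 = 408.4 kmol/h = 1ξ₁ + 1ξ₂.
Selectivity: 2ξ₁ / (1ξ₂) = 1.82 → ξ₁ = 0.91 ξ₂.
Substitute: (1·0.91 + 1) ξ₂ = 408.4 → ξ₂ = 213.8 kmol/h, ξ₁ = 194.6 kmol/h.
Outlet amounts (n = n₀ + Σ ν·ξ):
  A: 527 − 1(194.6) − 1(213.8) = 118.6
  D: 808 − 1(194.6) − 2(213.8) = 185.7
  B: 0 + 2(194.6) = 389.2
  F: 0 + 1(213.8) = 213.8
  E: 0 + 1(213.8) = 213.8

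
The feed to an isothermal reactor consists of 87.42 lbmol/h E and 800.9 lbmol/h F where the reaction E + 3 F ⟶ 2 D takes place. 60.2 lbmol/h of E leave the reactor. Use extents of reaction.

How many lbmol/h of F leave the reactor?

719 lbmol/h

For E: n = n₀ − 1ξ → 60.2 = 87.42 − 1ξ, giving ξ = 27.22 lbmol/h.
Outlet amounts (n = n₀ + ν ξ):
  E: 87.42 − 1(27.22) = 60.2
  F: 800.9 − 3(27.22) = 719.2
  D: 0 + 2(27.22) = 54.44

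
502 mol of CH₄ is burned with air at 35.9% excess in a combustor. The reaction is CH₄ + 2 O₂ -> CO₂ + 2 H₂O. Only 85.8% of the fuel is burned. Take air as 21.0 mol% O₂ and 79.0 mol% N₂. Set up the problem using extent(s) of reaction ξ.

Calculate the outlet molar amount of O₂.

Stoichiometric O₂ = 2 × 502 = 1004 mol; O₂ fed = 1004 × 1.359 = 1364 mol.
N₂ fed = 1364 × 79/21 = 5133 mol.
Fuel reacted = 0.858 × 502 → ξ = 430.7 mol.
Outlet (n = n₀ + ν ξ):
  CH₄: 502 − 1(430.7) = 71.28
  O₂: 1364 − 2(430.7) = 503
  N₂: 5133 (inert)
  CO₂: 0 + 1(430.7) = 430.7
  H₂O: 0 + 2(430.7) = 861.4

503 mol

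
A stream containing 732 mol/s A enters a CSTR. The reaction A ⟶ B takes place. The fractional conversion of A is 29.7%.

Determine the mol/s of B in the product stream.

217 mol/s

A reacted = 0.297 × 732 = 217.4 mol/s; ν_A = −1, so ξ = 217.4/1 = 217.4 mol/s.
Outlet amounts (n = n₀ + ν ξ):
  A: 732 − 1(217.4) = 514.6
  B: 0 + 1(217.4) = 217.4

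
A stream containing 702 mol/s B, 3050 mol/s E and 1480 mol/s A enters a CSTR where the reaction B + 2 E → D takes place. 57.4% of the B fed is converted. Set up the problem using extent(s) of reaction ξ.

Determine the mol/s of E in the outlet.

2240 mol/s

B reacted = 0.574 × 702 = 402.9 mol/s; ν_B = −1, so ξ = 402.9/1 = 402.9 mol/s.
Outlet amounts (n = n₀ + ν ξ):
  B: 702 − 1(402.9) = 299.1
  E: 3050 − 2(402.9) = 2244
  D: 0 + 1(402.9) = 402.9
  A: 1480 (inert)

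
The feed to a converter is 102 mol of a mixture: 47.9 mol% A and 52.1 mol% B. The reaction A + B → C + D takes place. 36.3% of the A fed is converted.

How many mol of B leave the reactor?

35.4 mol

A reacted = 0.363 × 48.86 = 17.74 mol; ν_A = −1, so ξ = 17.74/1 = 17.74 mol.
Outlet amounts (n = n₀ + ν ξ):
  A: 48.86 − 1(17.74) = 31.12
  B: 53.14 − 1(17.74) = 35.41
  C: 0 + 1(17.74) = 17.74
  D: 0 + 1(17.74) = 17.74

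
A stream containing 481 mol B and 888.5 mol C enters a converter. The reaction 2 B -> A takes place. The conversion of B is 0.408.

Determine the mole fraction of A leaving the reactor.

B reacted = 0.408 × 481 = 196.2 mol; ν_B = −2, so ξ = 196.2/2 = 98.12 mol.
Outlet amounts (n = n₀ + ν ξ):
  B: 481 − 2(98.12) = 284.8
  A: 0 + 1(98.12) = 98.12
  C: 888.5 (inert)
Total out = 1271 mol; y_A = 98.12 / 1271 = 0.07718.

0.0772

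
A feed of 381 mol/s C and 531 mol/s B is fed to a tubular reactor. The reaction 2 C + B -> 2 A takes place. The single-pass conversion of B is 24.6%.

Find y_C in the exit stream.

0.153

B reacted = 0.246 × 531 = 130.6 mol/s; ν_B = −1, so ξ = 130.6/1 = 130.6 mol/s.
Outlet amounts (n = n₀ + ν ξ):
  C: 381 − 2(130.6) = 119.7
  B: 531 − 1(130.6) = 400.4
  A: 0 + 2(130.6) = 261.3
Total out = 781.4 mol/s; y_C = 119.7 / 781.4 = 0.1533.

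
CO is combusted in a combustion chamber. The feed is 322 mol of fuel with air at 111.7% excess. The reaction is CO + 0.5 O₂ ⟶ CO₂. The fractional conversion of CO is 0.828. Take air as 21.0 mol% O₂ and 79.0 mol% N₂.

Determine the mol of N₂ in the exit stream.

1280 mol

Stoichiometric O₂ = 0.5 × 322 = 161 mol; O₂ fed = 161 × 2.117 = 340.8 mol.
N₂ fed = 340.8 × 79/21 = 1282 mol.
Fuel reacted = 0.828 × 322 → ξ = 266.6 mol.
Outlet (n = n₀ + ν ξ):
  CO: 322 − 1(266.6) = 55.38
  O₂: 340.8 − 0.5(266.6) = 207.5
  N₂: 1282 (inert)
  CO₂: 0 + 1(266.6) = 266.6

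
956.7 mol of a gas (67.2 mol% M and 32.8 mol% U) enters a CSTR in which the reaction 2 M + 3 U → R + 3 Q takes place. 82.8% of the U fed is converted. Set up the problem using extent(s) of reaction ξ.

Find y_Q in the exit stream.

0.299

U reacted = 0.828 × 313.8 = 259.8 mol; ν_U = −3, so ξ = 259.8/3 = 86.61 mol.
Outlet amounts (n = n₀ + ν ξ):
  M: 642.9 − 2(86.61) = 469.7
  U: 313.8 − 3(86.61) = 53.97
  R: 0 + 1(86.61) = 86.61
  Q: 0 + 3(86.61) = 259.8
Total out = 870.1 mol; y_Q = 259.8 / 870.1 = 0.2986.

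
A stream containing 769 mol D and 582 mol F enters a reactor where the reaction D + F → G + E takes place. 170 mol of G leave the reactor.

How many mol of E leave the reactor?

For G: n = n₀ + 1ξ → 170 = 0 + 1ξ, giving ξ = 170 mol.
Outlet amounts (n = n₀ + ν ξ):
  D: 769 − 1(170) = 599
  F: 582 − 1(170) = 412
  G: 0 + 1(170) = 170
  E: 0 + 1(170) = 170

170 mol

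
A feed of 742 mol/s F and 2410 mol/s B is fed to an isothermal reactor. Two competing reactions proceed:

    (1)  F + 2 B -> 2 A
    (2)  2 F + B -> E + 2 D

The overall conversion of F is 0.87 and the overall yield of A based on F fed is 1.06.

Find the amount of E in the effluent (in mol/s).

Yield of A: 2ξ₁ / 742 = 1.06 → ξ₁ = 393.3 mol/s.
Conversion of F: 1ξ₁ + 2ξ₂ = 0.87 × 742 = 645.5 → ξ₂ = 126.1 mol/s.
Outlet amounts (n = n₀ + Σ ν·ξ):
  F: 742 − 1(393.3) − 2(126.1) = 96.46
  B: 2410 − 2(393.3) − 1(126.1) = 1497
  A: 0 + 2(393.3) = 786.5
  E: 0 + 1(126.1) = 126.1
  D: 0 + 2(126.1) = 252.3

126 mol/s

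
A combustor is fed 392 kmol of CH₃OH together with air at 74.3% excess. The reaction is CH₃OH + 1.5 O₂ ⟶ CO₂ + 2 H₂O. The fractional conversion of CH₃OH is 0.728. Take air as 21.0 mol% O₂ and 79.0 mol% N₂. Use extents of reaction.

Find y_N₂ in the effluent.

0.712

Stoichiometric O₂ = 1.5 × 392 = 588 kmol; O₂ fed = 588 × 1.743 = 1025 kmol.
N₂ fed = 1025 × 79/21 = 3856 kmol.
Fuel reacted = 0.728 × 392 → ξ = 285.4 kmol.
Outlet (n = n₀ + ν ξ):
  CH₃OH: 392 − 1(285.4) = 106.6
  O₂: 1025 − 1.5(285.4) = 596.8
  N₂: 3856 (inert)
  CO₂: 0 + 1(285.4) = 285.4
  H₂O: 0 + 2(285.4) = 570.8
Total out = 5415 kmol; y_N₂ = 3856 / 5415 = 0.712.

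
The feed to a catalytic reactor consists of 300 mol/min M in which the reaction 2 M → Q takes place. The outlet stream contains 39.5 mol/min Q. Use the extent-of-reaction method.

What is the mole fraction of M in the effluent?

0.848

For Q: n = n₀ + 1ξ → 39.5 = 0 + 1ξ, giving ξ = 39.5 mol/min.
Outlet amounts (n = n₀ + ν ξ):
  M: 300 − 2(39.5) = 221
  Q: 0 + 1(39.5) = 39.5
Total out = 260.5 mol/min; y_M = 221 / 260.5 = 0.8484.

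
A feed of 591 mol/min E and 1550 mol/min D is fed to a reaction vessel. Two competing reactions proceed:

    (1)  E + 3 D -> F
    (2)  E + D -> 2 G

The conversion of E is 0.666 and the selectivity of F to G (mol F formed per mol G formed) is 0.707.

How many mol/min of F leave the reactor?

231 mol/min

Conversion of E: E consumed = 0.666 × 591 = 393.6 mol/min = 1ξ₁ + 1ξ₂.
Selectivity: 1ξ₁ / (2ξ₂) = 0.707 → ξ₁ = 1.414 ξ₂.
Substitute: (1·1.414 + 1) ξ₂ = 393.6 → ξ₂ = 163.1 mol/min, ξ₁ = 230.6 mol/min.
Outlet amounts (n = n₀ + Σ ν·ξ):
  E: 591 − 1(230.6) − 1(163.1) = 197.4
  D: 1550 − 3(230.6) − 1(163.1) = 695.3
  F: 0 + 1(230.6) = 230.6
  G: 0 + 2(163.1) = 326.1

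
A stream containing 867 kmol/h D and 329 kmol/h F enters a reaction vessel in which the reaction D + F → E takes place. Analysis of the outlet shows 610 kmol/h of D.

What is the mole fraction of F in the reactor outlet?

For D: n = n₀ − 1ξ → 610 = 867 − 1ξ, giving ξ = 257 kmol/h.
Outlet amounts (n = n₀ + ν ξ):
  D: 867 − 1(257) = 610
  F: 329 − 1(257) = 72
  E: 0 + 1(257) = 257
Total out = 939 kmol/h; y_F = 72 / 939 = 0.07668.

0.0767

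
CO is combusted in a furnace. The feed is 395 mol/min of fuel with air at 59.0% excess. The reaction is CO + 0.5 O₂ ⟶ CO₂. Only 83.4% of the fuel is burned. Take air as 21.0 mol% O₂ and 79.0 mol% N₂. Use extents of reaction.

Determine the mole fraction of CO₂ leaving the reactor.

Stoichiometric O₂ = 0.5 × 395 = 197.5 mol/min; O₂ fed = 197.5 × 1.590 = 314 mol/min.
N₂ fed = 314 × 79/21 = 1181 mol/min.
Fuel reacted = 0.834 × 395 → ξ = 329.4 mol/min.
Outlet (n = n₀ + ν ξ):
  CO: 395 − 1(329.4) = 65.57
  O₂: 314 − 0.5(329.4) = 149.3
  N₂: 1181 (inert)
  CO₂: 0 + 1(329.4) = 329.4
Total out = 1726 mol/min; y_CO₂ = 329.4 / 1726 = 0.1909.

0.191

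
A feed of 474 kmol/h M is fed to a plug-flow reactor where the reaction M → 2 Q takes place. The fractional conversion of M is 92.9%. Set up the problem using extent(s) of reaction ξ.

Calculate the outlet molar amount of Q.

M reacted = 0.929 × 474 = 440.3 kmol/h; ν_M = −1, so ξ = 440.3/1 = 440.3 kmol/h.
Outlet amounts (n = n₀ + ν ξ):
  M: 474 − 1(440.3) = 33.65
  Q: 0 + 2(440.3) = 880.7

881 kmol/h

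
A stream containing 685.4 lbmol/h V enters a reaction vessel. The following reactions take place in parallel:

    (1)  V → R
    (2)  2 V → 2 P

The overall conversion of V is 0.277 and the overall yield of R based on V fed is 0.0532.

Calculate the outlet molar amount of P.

Yield of R: 1ξ₁ / 685.4 = 0.0532 → ξ₁ = 36.46 lbmol/h.
Conversion of V: 1ξ₁ + 2ξ₂ = 0.277 × 685.4 = 189.9 → ξ₂ = 76.7 lbmol/h.
Outlet amounts (n = n₀ + Σ ν·ξ):
  V: 685.4 − 1(36.46) − 2(76.7) = 495.5
  R: 0 + 1(36.46) = 36.46
  P: 0 + 2(76.7) = 153.4

153 lbmol/h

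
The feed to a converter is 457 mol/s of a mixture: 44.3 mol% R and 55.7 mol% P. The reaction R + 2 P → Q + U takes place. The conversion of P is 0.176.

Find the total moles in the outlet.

P reacted = 0.176 × 254.5 = 44.8 mol/s; ν_P = −2, so ξ = 44.8/2 = 22.4 mol/s.
Outlet amounts (n = n₀ + ν ξ):
  R: 202.5 − 1(22.4) = 180.1
  P: 254.5 − 2(22.4) = 209.7
  Q: 0 + 1(22.4) = 22.4
  U: 0 + 1(22.4) = 22.4
Total out = 180.1 + 209.7 + 22.4 + 22.4 = 434.6 mol/s.

435 mol/s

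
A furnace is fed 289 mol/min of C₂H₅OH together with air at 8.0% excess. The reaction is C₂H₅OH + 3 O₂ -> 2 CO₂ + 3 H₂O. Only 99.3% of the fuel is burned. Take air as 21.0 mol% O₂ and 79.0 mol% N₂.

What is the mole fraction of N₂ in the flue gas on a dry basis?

0.844

Stoichiometric O₂ = 3 × 289 = 867 mol/min; O₂ fed = 867 × 1.080 = 936.4 mol/min.
N₂ fed = 936.4 × 79/21 = 3522 mol/min.
Fuel reacted = 0.993 × 289 → ξ = 287 mol/min.
Outlet (n = n₀ + ν ξ):
  C₂H₅OH: 289 − 1(287) = 2.023
  O₂: 936.4 − 3(287) = 75.43
  N₂: 3522 (inert)
  CO₂: 0 + 2(287) = 574
  H₂O: 0 + 3(287) = 860.9
Dry total = 4174 mol/min; y_N₂ (dry) = 3522 / 4174 = 0.8439.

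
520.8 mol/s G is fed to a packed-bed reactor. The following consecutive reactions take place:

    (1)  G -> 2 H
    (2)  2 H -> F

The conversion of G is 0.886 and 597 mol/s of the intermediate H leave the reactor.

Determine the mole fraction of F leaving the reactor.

0.199

Conversion of G: G consumed = 1ξ₁ = 0.886 × 520.8 → ξ₁ = 461.4 mol/s.
H balance: n_H = 0 + 2ξ₁ − 2ξ₂ = 597 → ξ₂ = (2·461.4 − 597)/2 = 162.9 mol/s.
Outlet amounts (n = n₀ + Σ ν·ξ):
  G: 520.8 − 1(461.4) = 59.37
  H: 0 + 2(461.4) − 2(162.9) = 597
  F: 0 + 1(162.9) = 162.9
Total out = 819.3 mol/s; y_F = 162.9 / 819.3 = 0.1989.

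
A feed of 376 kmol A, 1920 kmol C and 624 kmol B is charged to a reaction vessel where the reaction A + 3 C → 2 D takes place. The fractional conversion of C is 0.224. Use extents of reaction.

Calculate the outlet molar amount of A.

233 kmol

C reacted = 0.224 × 1920 = 430.1 kmol; ν_C = −3, so ξ = 430.1/3 = 143.4 kmol.
Outlet amounts (n = n₀ + ν ξ):
  A: 376 − 1(143.4) = 232.6
  C: 1920 − 3(143.4) = 1490
  D: 0 + 2(143.4) = 286.7
  B: 624 (inert)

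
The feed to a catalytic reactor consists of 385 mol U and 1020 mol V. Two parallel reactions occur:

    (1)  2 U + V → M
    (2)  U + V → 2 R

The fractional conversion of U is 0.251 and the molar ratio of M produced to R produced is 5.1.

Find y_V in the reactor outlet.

0.738

Conversion of U: U consumed = 0.251 × 385 = 96.64 mol = 2ξ₁ + 1ξ₂.
Selectivity: 1ξ₁ / (2ξ₂) = 5.1 → ξ₁ = 10.2 ξ₂.
Substitute: (2·10.2 + 1) ξ₂ = 96.64 → ξ₂ = 4.516 mol, ξ₁ = 46.06 mol.
Outlet amounts (n = n₀ + Σ ν·ξ):
  U: 385 − 2(46.06) − 1(4.516) = 288.4
  V: 1020 − 1(46.06) − 1(4.516) = 969.4
  M: 0 + 1(46.06) = 46.06
  R: 0 + 2(4.516) = 9.031
Total out = 1313 mol; y_V = 969.4 / 1313 = 0.7384.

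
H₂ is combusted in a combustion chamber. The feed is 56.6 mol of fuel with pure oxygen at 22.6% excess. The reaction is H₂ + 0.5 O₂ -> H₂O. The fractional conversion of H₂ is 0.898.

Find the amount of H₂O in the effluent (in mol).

50.8 mol

Stoichiometric O₂ = 0.5 × 56.6 = 28.3 mol; O₂ fed = 28.3 × 1.226 = 34.7 mol.
Fuel reacted = 0.898 × 56.6 → ξ = 50.83 mol.
Outlet (n = n₀ + ν ξ):
  H₂: 56.6 − 1(50.83) = 5.773
  O₂: 34.7 − 0.5(50.83) = 9.282
  H₂O: 0 + 1(50.83) = 50.83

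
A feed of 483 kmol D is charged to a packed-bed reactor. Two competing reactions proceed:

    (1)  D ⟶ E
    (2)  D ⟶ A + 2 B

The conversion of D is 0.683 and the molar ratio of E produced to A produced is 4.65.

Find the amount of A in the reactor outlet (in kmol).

Conversion of D: D consumed = 0.683 × 483 = 329.9 kmol = 1ξ₁ + 1ξ₂.
Selectivity: 1ξ₁ / (1ξ₂) = 4.65 → ξ₁ = 4.65 ξ₂.
Substitute: (1·4.65 + 1) ξ₂ = 329.9 → ξ₂ = 58.39 kmol, ξ₁ = 271.5 kmol.
Outlet amounts (n = n₀ + Σ ν·ξ):
  D: 483 − 1(271.5) − 1(58.39) = 153.1
  E: 0 + 1(271.5) = 271.5
  A: 0 + 1(58.39) = 58.39
  B: 0 + 2(58.39) = 116.8

58.4 kmol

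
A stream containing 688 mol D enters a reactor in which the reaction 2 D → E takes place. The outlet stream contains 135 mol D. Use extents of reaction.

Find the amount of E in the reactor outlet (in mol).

276 mol

For D: n = n₀ − 2ξ → 135 = 688 − 2ξ, giving ξ = 276.5 mol.
Outlet amounts (n = n₀ + ν ξ):
  D: 688 − 2(276.5) = 135
  E: 0 + 1(276.5) = 276.5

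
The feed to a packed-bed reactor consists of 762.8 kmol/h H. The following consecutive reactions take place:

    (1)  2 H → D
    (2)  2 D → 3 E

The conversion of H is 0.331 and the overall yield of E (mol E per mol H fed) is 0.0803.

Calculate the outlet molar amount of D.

85.4 kmol/h

Conversion of H: H consumed = 2ξ₁ = 0.331 × 762.8 → ξ₁ = 126.2 kmol/h.
Yield of E: 3ξ₂ / 762.8 = 0.0803 → ξ₂ = 20.42 kmol/h.
Outlet amounts (n = n₀ + Σ ν·ξ):
  H: 762.8 − 2(126.2) = 510.3
  D: 0 + 1(126.2) − 2(20.42) = 85.41
  E: 0 + 3(20.42) = 61.25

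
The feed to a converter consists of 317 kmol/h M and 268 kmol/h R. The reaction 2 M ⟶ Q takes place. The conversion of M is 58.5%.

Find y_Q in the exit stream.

M reacted = 0.585 × 317 = 185.4 kmol/h; ν_M = −2, so ξ = 185.4/2 = 92.72 kmol/h.
Outlet amounts (n = n₀ + ν ξ):
  M: 317 − 2(92.72) = 131.6
  Q: 0 + 1(92.72) = 92.72
  R: 268 (inert)
Total out = 492.3 kmol/h; y_Q = 92.72 / 492.3 = 0.1884.

0.188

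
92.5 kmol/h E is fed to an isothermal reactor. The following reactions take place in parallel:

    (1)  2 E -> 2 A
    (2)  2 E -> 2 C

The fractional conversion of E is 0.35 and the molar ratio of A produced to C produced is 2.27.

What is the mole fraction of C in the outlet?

Conversion of E: E consumed = 0.35 × 92.5 = 32.38 kmol/h = 2ξ₁ + 2ξ₂.
Selectivity: 2ξ₁ / (2ξ₂) = 2.27 → ξ₁ = 2.27 ξ₂.
Substitute: (2·2.27 + 2) ξ₂ = 32.38 → ξ₂ = 4.95 kmol/h, ξ₁ = 11.24 kmol/h.
Outlet amounts (n = n₀ + Σ ν·ξ):
  E: 92.5 − 2(11.24) − 2(4.95) = 60.12
  A: 0 + 2(11.24) = 22.47
  C: 0 + 2(4.95) = 9.901
Total out = 92.5 kmol/h; y_C = 9.901 / 92.5 = 0.107.

0.107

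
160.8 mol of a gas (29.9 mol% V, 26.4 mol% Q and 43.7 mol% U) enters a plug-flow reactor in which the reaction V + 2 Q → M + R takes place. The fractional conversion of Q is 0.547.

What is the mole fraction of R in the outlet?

0.0778

Q reacted = 0.547 × 42.45 = 23.22 mol; ν_Q = −2, so ξ = 23.22/2 = 11.61 mol.
Outlet amounts (n = n₀ + ν ξ):
  V: 48.08 − 1(11.61) = 36.47
  Q: 42.45 − 2(11.61) = 19.23
  M: 0 + 1(11.61) = 11.61
  R: 0 + 1(11.61) = 11.61
  U: 70.27 (inert)
Total out = 149.2 mol; y_R = 11.61 / 149.2 = 0.07782.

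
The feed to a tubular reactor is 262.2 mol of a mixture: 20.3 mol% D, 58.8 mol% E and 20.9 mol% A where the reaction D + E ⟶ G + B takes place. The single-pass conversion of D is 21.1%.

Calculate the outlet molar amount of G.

D reacted = 0.211 × 53.23 = 11.23 mol; ν_D = −1, so ξ = 11.23/1 = 11.23 mol.
Outlet amounts (n = n₀ + ν ξ):
  D: 53.23 − 1(11.23) = 42
  E: 154.2 − 1(11.23) = 142.9
  G: 0 + 1(11.23) = 11.23
  B: 0 + 1(11.23) = 11.23
  A: 54.8 (inert)

11.2 mol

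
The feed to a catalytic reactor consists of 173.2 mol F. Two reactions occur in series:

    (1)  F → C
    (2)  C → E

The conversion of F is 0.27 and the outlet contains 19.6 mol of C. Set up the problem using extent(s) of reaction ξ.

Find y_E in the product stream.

0.157

Conversion of F: F consumed = 1ξ₁ = 0.27 × 173.2 → ξ₁ = 46.76 mol.
C balance: n_C = 0 + 1ξ₁ − 1ξ₂ = 19.6 → ξ₂ = (1·46.76 − 19.6)/1 = 27.16 mol.
Outlet amounts (n = n₀ + Σ ν·ξ):
  F: 173.2 − 1(46.76) = 126.4
  C: 0 + 1(46.76) − 1(27.16) = 19.6
  E: 0 + 1(27.16) = 27.16
Total out = 173.2 mol; y_E = 27.16 / 173.2 = 0.1568.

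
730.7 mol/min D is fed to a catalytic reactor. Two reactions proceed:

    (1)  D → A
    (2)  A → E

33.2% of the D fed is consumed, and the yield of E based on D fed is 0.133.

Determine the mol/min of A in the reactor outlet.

Conversion of D: D consumed = 1ξ₁ = 0.332 × 730.7 → ξ₁ = 242.6 mol/min.
Yield of E: 1ξ₂ / 730.7 = 0.133 → ξ₂ = 97.18 mol/min.
Outlet amounts (n = n₀ + Σ ν·ξ):
  D: 730.7 − 1(242.6) = 488.1
  A: 0 + 1(242.6) − 1(97.18) = 145.4
  E: 0 + 1(97.18) = 97.18

145 mol/min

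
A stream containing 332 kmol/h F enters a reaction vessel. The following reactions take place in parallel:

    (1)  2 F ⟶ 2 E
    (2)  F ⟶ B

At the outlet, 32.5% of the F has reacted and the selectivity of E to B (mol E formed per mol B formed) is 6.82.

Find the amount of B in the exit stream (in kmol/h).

13.8 kmol/h

Conversion of F: F consumed = 0.325 × 332 = 107.9 kmol/h = 2ξ₁ + 1ξ₂.
Selectivity: 2ξ₁ / (1ξ₂) = 6.82 → ξ₁ = 3.41 ξ₂.
Substitute: (2·3.41 + 1) ξ₂ = 107.9 → ξ₂ = 13.8 kmol/h, ξ₁ = 47.05 kmol/h.
Outlet amounts (n = n₀ + Σ ν·ξ):
  F: 332 − 2(47.05) − 1(13.8) = 224.1
  E: 0 + 2(47.05) = 94.1
  B: 0 + 1(13.8) = 13.8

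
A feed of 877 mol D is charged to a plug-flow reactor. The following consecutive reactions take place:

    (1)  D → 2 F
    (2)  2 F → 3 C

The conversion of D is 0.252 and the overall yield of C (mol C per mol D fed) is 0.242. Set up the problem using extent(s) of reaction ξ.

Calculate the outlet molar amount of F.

Conversion of D: D consumed = 1ξ₁ = 0.252 × 877 → ξ₁ = 221 mol.
Yield of C: 3ξ₂ / 877 = 0.242 → ξ₂ = 70.74 mol.
Outlet amounts (n = n₀ + Σ ν·ξ):
  D: 877 − 1(221) = 656
  F: 0 + 2(221) − 2(70.74) = 300.5
  C: 0 + 3(70.74) = 212.2

301 mol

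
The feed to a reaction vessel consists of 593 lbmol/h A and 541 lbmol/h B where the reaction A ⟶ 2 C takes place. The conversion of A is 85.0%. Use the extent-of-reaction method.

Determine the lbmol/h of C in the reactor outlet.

A reacted = 0.85 × 593 = 504.1 lbmol/h; ν_A = −1, so ξ = 504.1/1 = 504.1 lbmol/h.
Outlet amounts (n = n₀ + ν ξ):
  A: 593 − 1(504.1) = 88.95
  C: 0 + 2(504.1) = 1008
  B: 541 (inert)

1010 lbmol/h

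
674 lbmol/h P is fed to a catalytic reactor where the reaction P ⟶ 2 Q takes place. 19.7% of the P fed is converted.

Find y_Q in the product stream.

0.329

P reacted = 0.197 × 674 = 132.8 lbmol/h; ν_P = −1, so ξ = 132.8/1 = 132.8 lbmol/h.
Outlet amounts (n = n₀ + ν ξ):
  P: 674 − 1(132.8) = 541.2
  Q: 0 + 2(132.8) = 265.6
Total out = 806.8 lbmol/h; y_Q = 265.6 / 806.8 = 0.3292.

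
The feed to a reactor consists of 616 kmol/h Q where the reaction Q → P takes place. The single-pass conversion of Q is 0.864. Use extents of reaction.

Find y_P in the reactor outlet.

0.864

Q reacted = 0.864 × 616 = 532.2 kmol/h; ν_Q = −1, so ξ = 532.2/1 = 532.2 kmol/h.
Outlet amounts (n = n₀ + ν ξ):
  Q: 616 − 1(532.2) = 83.78
  P: 0 + 1(532.2) = 532.2
Total out = 616 kmol/h; y_P = 532.2 / 616 = 0.864.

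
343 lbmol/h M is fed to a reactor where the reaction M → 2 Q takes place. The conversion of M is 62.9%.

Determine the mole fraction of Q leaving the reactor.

0.772

M reacted = 0.629 × 343 = 215.7 lbmol/h; ν_M = −1, so ξ = 215.7/1 = 215.7 lbmol/h.
Outlet amounts (n = n₀ + ν ξ):
  M: 343 − 1(215.7) = 127.3
  Q: 0 + 2(215.7) = 431.5
Total out = 558.7 lbmol/h; y_Q = 431.5 / 558.7 = 0.7723.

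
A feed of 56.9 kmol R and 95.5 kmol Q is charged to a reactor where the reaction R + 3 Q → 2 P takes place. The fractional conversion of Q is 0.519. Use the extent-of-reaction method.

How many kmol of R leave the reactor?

Q reacted = 0.519 × 95.5 = 49.56 kmol; ν_Q = −3, so ξ = 49.56/3 = 16.52 kmol.
Outlet amounts (n = n₀ + ν ξ):
  R: 56.9 − 1(16.52) = 40.38
  Q: 95.5 − 3(16.52) = 45.94
  P: 0 + 2(16.52) = 33.04

40.4 kmol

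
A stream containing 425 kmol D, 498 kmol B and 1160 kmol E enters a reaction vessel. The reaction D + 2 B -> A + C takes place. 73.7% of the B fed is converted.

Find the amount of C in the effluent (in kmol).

B reacted = 0.737 × 498 = 367 kmol; ν_B = −2, so ξ = 367/2 = 183.5 kmol.
Outlet amounts (n = n₀ + ν ξ):
  D: 425 − 1(183.5) = 241.5
  B: 498 − 2(183.5) = 131
  A: 0 + 1(183.5) = 183.5
  C: 0 + 1(183.5) = 183.5
  E: 1160 (inert)

184 kmol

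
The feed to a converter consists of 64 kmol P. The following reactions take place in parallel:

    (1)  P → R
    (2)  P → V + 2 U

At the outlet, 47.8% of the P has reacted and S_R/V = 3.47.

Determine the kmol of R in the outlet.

Conversion of P: P consumed = 0.478 × 64 = 30.59 kmol = 1ξ₁ + 1ξ₂.
Selectivity: 1ξ₁ / (1ξ₂) = 3.47 → ξ₁ = 3.47 ξ₂.
Substitute: (1·3.47 + 1) ξ₂ = 30.59 → ξ₂ = 6.844 kmol, ξ₁ = 23.75 kmol.
Outlet amounts (n = n₀ + Σ ν·ξ):
  P: 64 − 1(23.75) − 1(6.844) = 33.41
  R: 0 + 1(23.75) = 23.75
  V: 0 + 1(6.844) = 6.844
  U: 0 + 2(6.844) = 13.69

23.7 kmol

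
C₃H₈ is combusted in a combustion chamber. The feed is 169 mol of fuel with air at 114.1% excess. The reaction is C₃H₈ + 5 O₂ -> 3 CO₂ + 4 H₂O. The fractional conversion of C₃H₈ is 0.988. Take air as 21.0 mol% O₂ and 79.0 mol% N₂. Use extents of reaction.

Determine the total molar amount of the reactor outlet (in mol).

Stoichiometric O₂ = 5 × 169 = 845 mol; O₂ fed = 845 × 2.141 = 1809 mol.
N₂ fed = 1809 × 79/21 = 6806 mol.
Fuel reacted = 0.988 × 169 → ξ = 167 mol.
Outlet (n = n₀ + ν ξ):
  C₃H₈: 169 − 1(167) = 2.028
  O₂: 1809 − 5(167) = 974.3
  N₂: 6806 (inert)
  CO₂: 0 + 3(167) = 500.9
  H₂O: 0 + 4(167) = 667.9
Total out = 2.028 + 974.3 + 6806 + 500.9 + 667.9 = 8951 mol.

8950 mol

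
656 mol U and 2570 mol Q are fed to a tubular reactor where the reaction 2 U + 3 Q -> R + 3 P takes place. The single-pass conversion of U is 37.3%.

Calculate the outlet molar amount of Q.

2200 mol

U reacted = 0.373 × 656 = 244.7 mol; ν_U = −2, so ξ = 244.7/2 = 122.3 mol.
Outlet amounts (n = n₀ + ν ξ):
  U: 656 − 2(122.3) = 411.3
  Q: 2570 − 3(122.3) = 2203
  R: 0 + 1(122.3) = 122.3
  P: 0 + 3(122.3) = 367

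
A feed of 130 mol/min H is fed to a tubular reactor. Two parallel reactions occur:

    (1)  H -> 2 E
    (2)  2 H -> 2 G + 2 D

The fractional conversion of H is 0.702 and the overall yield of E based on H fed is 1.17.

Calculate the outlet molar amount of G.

15.2 mol/min

Yield of E: 2ξ₁ / 130 = 1.17 → ξ₁ = 76.05 mol/min.
Conversion of H: 1ξ₁ + 2ξ₂ = 0.702 × 130 = 91.26 → ξ₂ = 7.605 mol/min.
Outlet amounts (n = n₀ + Σ ν·ξ):
  H: 130 − 1(76.05) − 2(7.605) = 38.74
  E: 0 + 2(76.05) = 152.1
  G: 0 + 2(7.605) = 15.21
  D: 0 + 2(7.605) = 15.21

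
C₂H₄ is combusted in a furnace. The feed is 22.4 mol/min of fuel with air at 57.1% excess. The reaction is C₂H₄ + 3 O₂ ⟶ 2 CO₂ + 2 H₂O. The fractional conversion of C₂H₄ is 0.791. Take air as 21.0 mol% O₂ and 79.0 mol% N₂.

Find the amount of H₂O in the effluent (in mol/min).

35.4 mol/min

Stoichiometric O₂ = 3 × 22.4 = 67.2 mol/min; O₂ fed = 67.2 × 1.571 = 105.6 mol/min.
N₂ fed = 105.6 × 79/21 = 397.1 mol/min.
Fuel reacted = 0.791 × 22.4 → ξ = 17.72 mol/min.
Outlet (n = n₀ + ν ξ):
  C₂H₄: 22.4 − 1(17.72) = 4.682
  O₂: 105.6 − 3(17.72) = 52.42
  N₂: 397.1 (inert)
  CO₂: 0 + 2(17.72) = 35.44
  H₂O: 0 + 2(17.72) = 35.44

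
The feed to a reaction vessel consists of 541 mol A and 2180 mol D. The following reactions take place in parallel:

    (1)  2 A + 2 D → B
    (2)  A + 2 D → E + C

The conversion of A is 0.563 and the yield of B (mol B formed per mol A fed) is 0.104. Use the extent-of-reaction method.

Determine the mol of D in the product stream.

1680 mol

Yield of B: 1ξ₁ / 541 = 0.104 → ξ₁ = 56.26 mol.
Conversion of A: 2ξ₁ + 1ξ₂ = 0.563 × 541 = 304.6 → ξ₂ = 192.1 mol.
Outlet amounts (n = n₀ + Σ ν·ξ):
  A: 541 − 2(56.26) − 1(192.1) = 236.4
  D: 2180 − 2(56.26) − 2(192.1) = 1683
  B: 0 + 1(56.26) = 56.26
  E: 0 + 1(192.1) = 192.1
  C: 0 + 1(192.1) = 192.1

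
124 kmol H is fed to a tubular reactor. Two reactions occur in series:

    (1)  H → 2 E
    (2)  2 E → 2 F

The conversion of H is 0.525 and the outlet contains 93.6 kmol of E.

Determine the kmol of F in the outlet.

Conversion of H: H consumed = 1ξ₁ = 0.525 × 124 → ξ₁ = 65.1 kmol.
E balance: n_E = 0 + 2ξ₁ − 2ξ₂ = 93.6 → ξ₂ = (2·65.1 − 93.6)/2 = 18.3 kmol.
Outlet amounts (n = n₀ + Σ ν·ξ):
  H: 124 − 1(65.1) = 58.9
  E: 0 + 2(65.1) − 2(18.3) = 93.6
  F: 0 + 2(18.3) = 36.6

36.6 kmol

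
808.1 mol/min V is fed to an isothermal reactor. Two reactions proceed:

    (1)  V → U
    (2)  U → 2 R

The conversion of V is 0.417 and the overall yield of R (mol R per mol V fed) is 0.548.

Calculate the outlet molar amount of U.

Conversion of V: V consumed = 1ξ₁ = 0.417 × 808.1 → ξ₁ = 337 mol/min.
Yield of R: 2ξ₂ / 808.1 = 0.548 → ξ₂ = 221.4 mol/min.
Outlet amounts (n = n₀ + Σ ν·ξ):
  V: 808.1 − 1(337) = 471.1
  U: 0 + 1(337) − 1(221.4) = 115.6
  R: 0 + 2(221.4) = 442.8

116 mol/min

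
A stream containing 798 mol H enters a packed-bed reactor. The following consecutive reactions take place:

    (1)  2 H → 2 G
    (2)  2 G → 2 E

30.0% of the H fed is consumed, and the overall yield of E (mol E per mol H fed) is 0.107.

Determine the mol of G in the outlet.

Conversion of H: H consumed = 2ξ₁ = 0.3 × 798 → ξ₁ = 119.7 mol.
Yield of E: 2ξ₂ / 798 = 0.107 → ξ₂ = 42.69 mol.
Outlet amounts (n = n₀ + Σ ν·ξ):
  H: 798 − 2(119.7) = 558.6
  G: 0 + 2(119.7) − 2(42.69) = 154
  E: 0 + 2(42.69) = 85.39

154 mol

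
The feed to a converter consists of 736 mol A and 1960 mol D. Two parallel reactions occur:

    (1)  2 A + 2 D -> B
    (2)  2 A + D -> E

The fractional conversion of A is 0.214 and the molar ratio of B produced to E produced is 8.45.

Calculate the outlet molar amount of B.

Conversion of A: A consumed = 0.214 × 736 = 157.5 mol = 2ξ₁ + 2ξ₂.
Selectivity: 1ξ₁ / (1ξ₂) = 8.45 → ξ₁ = 8.45 ξ₂.
Substitute: (2·8.45 + 2) ξ₂ = 157.5 → ξ₂ = 8.334 mol, ξ₁ = 70.42 mol.
Outlet amounts (n = n₀ + Σ ν·ξ):
  A: 736 − 2(70.42) − 2(8.334) = 578.5
  D: 1960 − 2(70.42) − 1(8.334) = 1811
  B: 0 + 1(70.42) = 70.42
  E: 0 + 1(8.334) = 8.334

70.4 mol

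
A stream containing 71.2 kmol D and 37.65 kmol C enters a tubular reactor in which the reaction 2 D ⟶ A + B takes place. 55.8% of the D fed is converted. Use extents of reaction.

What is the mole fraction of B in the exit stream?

0.182

D reacted = 0.558 × 71.2 = 39.73 kmol; ν_D = −2, so ξ = 39.73/2 = 19.86 kmol.
Outlet amounts (n = n₀ + ν ξ):
  D: 71.2 − 2(19.86) = 31.47
  A: 0 + 1(19.86) = 19.86
  B: 0 + 1(19.86) = 19.86
  C: 37.65 (inert)
Total out = 108.8 kmol; y_B = 19.86 / 108.8 = 0.1825.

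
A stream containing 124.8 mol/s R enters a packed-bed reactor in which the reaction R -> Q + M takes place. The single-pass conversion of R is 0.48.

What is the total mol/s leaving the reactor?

185 mol/s

R reacted = 0.48 × 124.8 = 59.9 mol/s; ν_R = −1, so ξ = 59.9/1 = 59.9 mol/s.
Outlet amounts (n = n₀ + ν ξ):
  R: 124.8 − 1(59.9) = 64.9
  Q: 0 + 1(59.9) = 59.9
  M: 0 + 1(59.9) = 59.9
Total out = 64.9 + 59.9 + 59.9 = 184.7 mol/s.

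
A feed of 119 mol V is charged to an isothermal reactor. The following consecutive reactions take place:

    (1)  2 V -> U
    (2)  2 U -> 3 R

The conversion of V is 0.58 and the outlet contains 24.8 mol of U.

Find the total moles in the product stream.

89.3 mol

Conversion of V: V consumed = 2ξ₁ = 0.58 × 119 → ξ₁ = 34.51 mol.
U balance: n_U = 0 + 1ξ₁ − 2ξ₂ = 24.8 → ξ₂ = (1·34.51 − 24.8)/2 = 4.855 mol.
Outlet amounts (n = n₀ + Σ ν·ξ):
  V: 119 − 2(34.51) = 49.98
  U: 0 + 1(34.51) − 2(4.855) = 24.8
  R: 0 + 3(4.855) = 14.56
Total out = 49.98 + 24.8 + 14.56 = 89.34 mol.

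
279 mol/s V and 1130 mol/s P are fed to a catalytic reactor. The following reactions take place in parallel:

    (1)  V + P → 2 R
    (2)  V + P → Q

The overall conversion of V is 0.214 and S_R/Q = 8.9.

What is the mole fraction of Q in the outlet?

0.00784

Conversion of V: V consumed = 0.214 × 279 = 59.71 mol/s = 1ξ₁ + 1ξ₂.
Selectivity: 2ξ₁ / (1ξ₂) = 8.9 → ξ₁ = 4.45 ξ₂.
Substitute: (1·4.45 + 1) ξ₂ = 59.71 → ξ₂ = 10.96 mol/s, ξ₁ = 48.75 mol/s.
Outlet amounts (n = n₀ + Σ ν·ξ):
  V: 279 − 1(48.75) − 1(10.96) = 219.3
  P: 1130 − 1(48.75) − 1(10.96) = 1070
  R: 0 + 2(48.75) = 97.5
  Q: 0 + 1(10.96) = 10.96
Total out = 1398 mol/s; y_Q = 10.96 / 1398 = 0.007836.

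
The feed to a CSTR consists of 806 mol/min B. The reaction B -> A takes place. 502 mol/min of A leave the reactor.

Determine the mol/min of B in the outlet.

For A: n = n₀ + 1ξ → 502 = 0 + 1ξ, giving ξ = 502 mol/min.
Outlet amounts (n = n₀ + ν ξ):
  B: 806 − 1(502) = 304
  A: 0 + 1(502) = 502

304 mol/min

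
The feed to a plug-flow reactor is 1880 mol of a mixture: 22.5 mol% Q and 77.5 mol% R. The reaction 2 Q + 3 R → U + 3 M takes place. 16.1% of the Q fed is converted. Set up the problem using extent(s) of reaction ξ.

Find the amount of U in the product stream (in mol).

Q reacted = 0.161 × 423 = 68.1 mol; ν_Q = −2, so ξ = 68.1/2 = 34.05 mol.
Outlet amounts (n = n₀ + ν ξ):
  Q: 423 − 2(34.05) = 354.9
  R: 1457 − 3(34.05) = 1355
  U: 0 + 1(34.05) = 34.05
  M: 0 + 3(34.05) = 102.2

34.1 mol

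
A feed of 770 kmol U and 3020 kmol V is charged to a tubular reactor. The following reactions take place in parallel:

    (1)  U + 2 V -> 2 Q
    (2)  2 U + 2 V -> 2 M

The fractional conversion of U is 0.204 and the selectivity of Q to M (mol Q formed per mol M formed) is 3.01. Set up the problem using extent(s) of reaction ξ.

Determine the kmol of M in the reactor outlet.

62.7 kmol

Conversion of U: U consumed = 0.204 × 770 = 157.1 kmol = 1ξ₁ + 2ξ₂.
Selectivity: 2ξ₁ / (2ξ₂) = 3.01 → ξ₁ = 3.01 ξ₂.
Substitute: (1·3.01 + 2) ξ₂ = 157.1 → ξ₂ = 31.35 kmol, ξ₁ = 94.37 kmol.
Outlet amounts (n = n₀ + Σ ν·ξ):
  U: 770 − 1(94.37) − 2(31.35) = 612.9
  V: 3020 − 2(94.37) − 2(31.35) = 2769
  Q: 0 + 2(94.37) = 188.7
  M: 0 + 2(31.35) = 62.71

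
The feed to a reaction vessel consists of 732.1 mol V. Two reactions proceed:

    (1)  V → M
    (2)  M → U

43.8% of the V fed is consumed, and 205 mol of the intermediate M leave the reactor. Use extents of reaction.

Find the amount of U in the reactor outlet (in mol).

116 mol

Conversion of V: V consumed = 1ξ₁ = 0.438 × 732.1 → ξ₁ = 320.7 mol.
M balance: n_M = 0 + 1ξ₁ − 1ξ₂ = 205 → ξ₂ = (1·320.7 − 205)/1 = 115.7 mol.
Outlet amounts (n = n₀ + Σ ν·ξ):
  V: 732.1 − 1(320.7) = 411.4
  M: 0 + 1(320.7) − 1(115.7) = 205
  U: 0 + 1(115.7) = 115.7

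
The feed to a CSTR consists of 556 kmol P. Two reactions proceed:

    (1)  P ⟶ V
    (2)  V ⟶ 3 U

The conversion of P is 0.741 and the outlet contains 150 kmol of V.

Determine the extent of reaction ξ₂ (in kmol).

Conversion of P: P consumed = 1ξ₁ = 0.741 × 556 → ξ₁ = 412 kmol.
V balance: n_V = 0 + 1ξ₁ − 1ξ₂ = 150 → ξ₂ = (1·412 − 150)/1 = 262 kmol.
Outlet amounts (n = n₀ + Σ ν·ξ):
  P: 556 − 1(412) = 144
  V: 0 + 1(412) − 1(262) = 150
  U: 0 + 3(262) = 786

ξ₂ = 262 kmol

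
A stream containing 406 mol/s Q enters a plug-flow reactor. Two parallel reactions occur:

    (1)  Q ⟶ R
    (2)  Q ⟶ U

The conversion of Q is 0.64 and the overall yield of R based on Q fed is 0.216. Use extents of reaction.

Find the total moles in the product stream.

406 mol/s

Yield of R: 1ξ₁ / 406 = 0.216 → ξ₁ = 87.7 mol/s.
Conversion of Q: 1ξ₁ + 1ξ₂ = 0.64 × 406 = 259.8 → ξ₂ = 172.1 mol/s.
Outlet amounts (n = n₀ + Σ ν·ξ):
  Q: 406 − 1(87.7) − 1(172.1) = 146.2
  R: 0 + 1(87.7) = 87.7
  U: 0 + 1(172.1) = 172.1
Total out = 146.2 + 87.7 + 172.1 = 406 mol/s.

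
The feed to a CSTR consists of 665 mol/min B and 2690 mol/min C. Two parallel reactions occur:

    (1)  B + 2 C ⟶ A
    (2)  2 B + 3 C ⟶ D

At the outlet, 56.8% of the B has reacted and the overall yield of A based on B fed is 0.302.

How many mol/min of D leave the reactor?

Yield of A: 1ξ₁ / 665 = 0.302 → ξ₁ = 200.8 mol/min.
Conversion of B: 1ξ₁ + 2ξ₂ = 0.568 × 665 = 377.7 → ξ₂ = 88.44 mol/min.
Outlet amounts (n = n₀ + Σ ν·ξ):
  B: 665 − 1(200.8) − 2(88.44) = 287.3
  C: 2690 − 2(200.8) − 3(88.44) = 2023
  A: 0 + 1(200.8) = 200.8
  D: 0 + 1(88.44) = 88.44

88.4 mol/min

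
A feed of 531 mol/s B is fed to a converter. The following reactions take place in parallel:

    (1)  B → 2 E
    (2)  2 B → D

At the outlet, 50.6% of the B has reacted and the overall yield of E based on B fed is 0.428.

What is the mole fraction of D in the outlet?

Yield of E: 2ξ₁ / 531 = 0.428 → ξ₁ = 113.6 mol/s.
Conversion of B: 1ξ₁ + 2ξ₂ = 0.506 × 531 = 268.7 → ξ₂ = 77.53 mol/s.
Outlet amounts (n = n₀ + Σ ν·ξ):
  B: 531 − 1(113.6) − 2(77.53) = 262.3
  E: 0 + 2(113.6) = 227.3
  D: 0 + 1(77.53) = 77.53
Total out = 567.1 mol/s; y_D = 77.53 / 567.1 = 0.1367.

0.137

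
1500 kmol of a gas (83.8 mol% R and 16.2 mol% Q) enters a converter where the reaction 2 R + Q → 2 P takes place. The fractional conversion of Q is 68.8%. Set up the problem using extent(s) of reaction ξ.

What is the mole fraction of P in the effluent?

Q reacted = 0.688 × 243 = 167.2 kmol; ν_Q = −1, so ξ = 167.2/1 = 167.2 kmol.
Outlet amounts (n = n₀ + ν ξ):
  R: 1257 − 2(167.2) = 922.6
  Q: 243 − 1(167.2) = 75.82
  P: 0 + 2(167.2) = 334.4
Total out = 1333 kmol; y_P = 334.4 / 1333 = 0.2509.

0.251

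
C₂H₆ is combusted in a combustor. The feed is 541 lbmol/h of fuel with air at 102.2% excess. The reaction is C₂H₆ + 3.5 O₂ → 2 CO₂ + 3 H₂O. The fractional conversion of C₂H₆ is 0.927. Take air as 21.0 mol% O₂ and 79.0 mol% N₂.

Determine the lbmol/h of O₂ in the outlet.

2070 lbmol/h

Stoichiometric O₂ = 3.5 × 541 = 1894 lbmol/h; O₂ fed = 1894 × 2.022 = 3829 lbmol/h.
N₂ fed = 3829 × 79/21 = 14400 lbmol/h.
Fuel reacted = 0.927 × 541 → ξ = 501.5 lbmol/h.
Outlet (n = n₀ + ν ξ):
  C₂H₆: 541 − 1(501.5) = 39.49
  O₂: 3829 − 3.5(501.5) = 2073
  N₂: 14400 (inert)
  CO₂: 0 + 2(501.5) = 1003
  H₂O: 0 + 3(501.5) = 1505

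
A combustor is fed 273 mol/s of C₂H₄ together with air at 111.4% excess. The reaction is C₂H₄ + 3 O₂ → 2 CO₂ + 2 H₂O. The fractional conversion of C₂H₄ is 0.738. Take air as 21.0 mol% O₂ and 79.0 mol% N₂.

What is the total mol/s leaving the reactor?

8520 mol/s

Stoichiometric O₂ = 3 × 273 = 819 mol/s; O₂ fed = 819 × 2.114 = 1731 mol/s.
N₂ fed = 1731 × 79/21 = 6513 mol/s.
Fuel reacted = 0.738 × 273 → ξ = 201.5 mol/s.
Outlet (n = n₀ + ν ξ):
  C₂H₄: 273 − 1(201.5) = 71.53
  O₂: 1731 − 3(201.5) = 1127
  N₂: 6513 (inert)
  CO₂: 0 + 2(201.5) = 402.9
  H₂O: 0 + 2(201.5) = 402.9
Total out = 71.53 + 1127 + 6513 + 402.9 + 402.9 = 8518 mol/s.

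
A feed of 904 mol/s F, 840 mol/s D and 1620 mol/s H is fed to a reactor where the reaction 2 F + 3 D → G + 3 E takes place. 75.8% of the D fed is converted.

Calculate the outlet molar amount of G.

212 mol/s

D reacted = 0.758 × 840 = 636.7 mol/s; ν_D = −3, so ξ = 636.7/3 = 212.2 mol/s.
Outlet amounts (n = n₀ + ν ξ):
  F: 904 − 2(212.2) = 479.5
  D: 840 − 3(212.2) = 203.3
  G: 0 + 1(212.2) = 212.2
  E: 0 + 3(212.2) = 636.7
  H: 1620 (inert)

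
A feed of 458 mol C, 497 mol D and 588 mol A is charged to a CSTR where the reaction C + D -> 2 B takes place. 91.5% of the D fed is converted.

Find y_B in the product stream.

0.589

D reacted = 0.915 × 497 = 454.8 mol; ν_D = −1, so ξ = 454.8/1 = 454.8 mol.
Outlet amounts (n = n₀ + ν ξ):
  C: 458 − 1(454.8) = 3.245
  D: 497 − 1(454.8) = 42.25
  B: 0 + 2(454.8) = 909.5
  A: 588 (inert)
Total out = 1543 mol; y_B = 909.5 / 1543 = 0.5894.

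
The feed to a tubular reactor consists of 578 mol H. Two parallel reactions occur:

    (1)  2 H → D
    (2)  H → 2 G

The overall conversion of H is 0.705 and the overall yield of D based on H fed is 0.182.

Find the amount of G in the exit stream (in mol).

394 mol

Yield of D: 1ξ₁ / 578 = 0.182 → ξ₁ = 105.2 mol.
Conversion of H: 2ξ₁ + 1ξ₂ = 0.705 × 578 = 407.5 → ξ₂ = 197.1 mol.
Outlet amounts (n = n₀ + Σ ν·ξ):
  H: 578 − 2(105.2) − 1(197.1) = 170.5
  D: 0 + 1(105.2) = 105.2
  G: 0 + 2(197.1) = 394.2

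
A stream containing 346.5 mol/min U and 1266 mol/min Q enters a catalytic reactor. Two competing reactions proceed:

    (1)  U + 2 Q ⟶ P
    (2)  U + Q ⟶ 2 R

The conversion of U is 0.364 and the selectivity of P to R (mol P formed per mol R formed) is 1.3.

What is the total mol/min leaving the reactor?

Conversion of U: U consumed = 0.364 × 346.5 = 126.1 mol/min = 1ξ₁ + 1ξ₂.
Selectivity: 1ξ₁ / (2ξ₂) = 1.3 → ξ₁ = 2.6 ξ₂.
Substitute: (1·2.6 + 1) ξ₂ = 126.1 → ξ₂ = 35.03 mol/min, ξ₁ = 91.09 mol/min.
Outlet amounts (n = n₀ + Σ ν·ξ):
  U: 346.5 − 1(91.09) − 1(35.03) = 220.4
  Q: 1266 − 2(91.09) − 1(35.03) = 1049
  P: 0 + 1(91.09) = 91.09
  R: 0 + 2(35.03) = 70.07
Total out = 220.4 + 1049 + 91.09 + 70.07 = 1430 mol/min.

1430 mol/min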